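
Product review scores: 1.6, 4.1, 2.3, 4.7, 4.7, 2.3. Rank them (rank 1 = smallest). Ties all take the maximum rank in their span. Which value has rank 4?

Sorted (ascending): 1.6, 2.3, 2.3, 4.1, 4.7, 4.7
The 2 values of 2.3 occupy positions 2–3 → each gets rank 3.
The 2 values of 4.7 occupy positions 5–6 → each gets rank 6.
Rank 4 → value 4.1.

4.1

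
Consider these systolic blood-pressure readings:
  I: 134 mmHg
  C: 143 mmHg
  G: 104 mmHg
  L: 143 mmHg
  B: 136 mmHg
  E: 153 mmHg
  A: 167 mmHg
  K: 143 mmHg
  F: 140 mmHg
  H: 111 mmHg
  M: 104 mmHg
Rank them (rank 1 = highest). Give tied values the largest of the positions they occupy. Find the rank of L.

5

Sorted (descending): 167, 153, 143, 143, 143, 140, 136, 134, 111, 104, 104
The 3 values of 143 occupy positions 3–5 → each gets rank 5.
The 2 values of 104 occupy positions 10–11 → each gets rank 11.
L has value 143 mmHg → rank 5.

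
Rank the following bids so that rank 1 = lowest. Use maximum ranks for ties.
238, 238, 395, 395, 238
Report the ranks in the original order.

3, 3, 5, 5, 3

Sorted (ascending): 238, 238, 238, 395, 395
The 3 values of 238 occupy positions 1–3 → each gets rank 3.
The 2 values of 395 occupy positions 4–5 → each gets rank 5.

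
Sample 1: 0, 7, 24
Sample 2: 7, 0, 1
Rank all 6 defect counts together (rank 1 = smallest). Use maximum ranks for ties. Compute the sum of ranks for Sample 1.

Sorted (ascending): 0, 0, 1, 7, 7, 24
The 2 values of 0 occupy positions 1–2 → each gets rank 2.
The 2 values of 7 occupy positions 4–5 → each gets rank 5.
Sample 1 values → pooled ranks: 0→2, 7→5, 24→6
Rank sum = 2 + 5 + 6 = 13

13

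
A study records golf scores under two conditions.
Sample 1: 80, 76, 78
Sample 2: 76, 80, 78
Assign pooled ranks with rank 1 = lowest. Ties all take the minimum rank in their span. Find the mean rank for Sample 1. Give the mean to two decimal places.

Sorted (ascending): 76, 76, 78, 78, 80, 80
The 2 values of 76 occupy positions 1–2 → each gets rank 1.
The 2 values of 78 occupy positions 3–4 → each gets rank 3.
The 2 values of 80 occupy positions 5–6 → each gets rank 5.
Sample 1 values → pooled ranks: 80→5, 76→1, 78→3
Mean rank = (5 + 1 + 3) / 3 = 3.00

3.00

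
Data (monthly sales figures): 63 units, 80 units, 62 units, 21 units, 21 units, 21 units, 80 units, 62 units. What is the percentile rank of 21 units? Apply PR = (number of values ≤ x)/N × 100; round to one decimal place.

37.5

N = 8.
Strictly below 21: 0. Equal to 21: 3.
PR = 3/8 × 100 = 37.5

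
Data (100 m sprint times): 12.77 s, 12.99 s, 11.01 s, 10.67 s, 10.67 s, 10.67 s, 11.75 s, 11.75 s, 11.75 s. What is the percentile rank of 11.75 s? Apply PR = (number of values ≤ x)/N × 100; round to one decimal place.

N = 9.
Strictly below 11.75: 4. Equal to 11.75: 3.
PR = 7/9 × 100 = 77.8

77.8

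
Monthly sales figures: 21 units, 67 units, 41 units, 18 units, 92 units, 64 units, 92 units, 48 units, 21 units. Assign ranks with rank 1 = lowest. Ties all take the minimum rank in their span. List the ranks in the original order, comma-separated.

2, 7, 4, 1, 8, 6, 8, 5, 2

Sorted (ascending): 18, 21, 21, 41, 48, 64, 67, 92, 92
The 2 values of 21 occupy positions 2–3 → each gets rank 2.
The 2 values of 92 occupy positions 8–9 → each gets rank 8.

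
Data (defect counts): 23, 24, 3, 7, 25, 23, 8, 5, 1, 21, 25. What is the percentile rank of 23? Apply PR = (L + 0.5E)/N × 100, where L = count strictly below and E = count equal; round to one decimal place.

63.6

N = 11.
Strictly below 23: 6. Equal to 23: 2.
PR = (6 + 0.5·2)/11 × 100 = 63.6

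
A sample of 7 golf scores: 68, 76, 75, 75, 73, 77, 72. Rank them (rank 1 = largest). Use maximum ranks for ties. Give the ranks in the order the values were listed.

Sorted (descending): 77, 76, 75, 75, 73, 72, 68
The 2 values of 75 occupy positions 3–4 → each gets rank 4.

7, 2, 4, 4, 5, 1, 6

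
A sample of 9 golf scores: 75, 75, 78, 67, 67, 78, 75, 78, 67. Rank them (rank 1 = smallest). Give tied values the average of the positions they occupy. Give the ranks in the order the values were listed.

Sorted (ascending): 67, 67, 67, 75, 75, 75, 78, 78, 78
The 3 values of 67 occupy positions 1–3 → average rank 2.
The 3 values of 75 occupy positions 4–6 → average rank 5.
The 3 values of 78 occupy positions 7–9 → average rank 8.

5, 5, 8, 2, 2, 8, 5, 8, 2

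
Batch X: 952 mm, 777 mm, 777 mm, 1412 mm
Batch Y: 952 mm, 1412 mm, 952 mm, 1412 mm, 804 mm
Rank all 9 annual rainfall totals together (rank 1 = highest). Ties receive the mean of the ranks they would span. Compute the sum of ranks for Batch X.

Sorted (descending): 1412, 1412, 1412, 952, 952, 952, 804, 777, 777
The 3 values of 1412 occupy positions 1–3 → average rank 2.
The 3 values of 952 occupy positions 4–6 → average rank 5.
The 2 values of 777 occupy positions 8–9 → average rank (8+9)/2 = 8.5.
Batch X values → pooled ranks: 952→5, 777→8.5, 777→8.5, 1412→2
Rank sum = 5 + 8.5 + 8.5 + 2 = 24

24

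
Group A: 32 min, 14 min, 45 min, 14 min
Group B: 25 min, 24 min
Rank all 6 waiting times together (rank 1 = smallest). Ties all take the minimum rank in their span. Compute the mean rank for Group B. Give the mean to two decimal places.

Sorted (ascending): 14, 14, 24, 25, 32, 45
The 2 values of 14 occupy positions 1–2 → each gets rank 1.
Group B values → pooled ranks: 25→4, 24→3
Mean rank = (4 + 3) / 2 = 3.50

3.50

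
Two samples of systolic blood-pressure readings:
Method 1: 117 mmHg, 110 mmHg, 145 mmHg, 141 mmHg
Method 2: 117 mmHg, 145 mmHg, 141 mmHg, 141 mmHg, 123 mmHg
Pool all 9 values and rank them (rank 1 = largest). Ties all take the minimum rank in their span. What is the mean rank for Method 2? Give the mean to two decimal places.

4.00

Sorted (descending): 145, 145, 141, 141, 141, 123, 117, 117, 110
The 2 values of 145 occupy positions 1–2 → each gets rank 1.
The 3 values of 141 occupy positions 3–5 → each gets rank 3.
The 2 values of 117 occupy positions 7–8 → each gets rank 7.
Method 2 values → pooled ranks: 117→7, 145→1, 141→3, 141→3, 123→6
Mean rank = (7 + 1 + 3 + 3 + 6) / 5 = 4.00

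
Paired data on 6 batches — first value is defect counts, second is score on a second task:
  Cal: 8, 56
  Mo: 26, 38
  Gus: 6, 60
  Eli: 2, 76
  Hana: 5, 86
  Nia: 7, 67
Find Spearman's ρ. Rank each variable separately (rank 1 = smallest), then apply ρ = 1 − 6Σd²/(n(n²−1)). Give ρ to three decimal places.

Ranks of variable 1: 5, 6, 3, 1, 2, 4
Ranks of variable 2: 2, 1, 3, 5, 6, 4
d = r₁ − r₂: 3, 5, 0, -4, -4, 0
d²: 9, 25, 0, 16, 16, 0; Σd² = 66
ρ = 1 − 6·66/(6·35) = 1 − 396/210 = -0.886

-0.886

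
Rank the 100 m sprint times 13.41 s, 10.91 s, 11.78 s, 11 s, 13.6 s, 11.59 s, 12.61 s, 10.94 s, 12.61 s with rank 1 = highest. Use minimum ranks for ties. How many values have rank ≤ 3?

4

Sorted (descending): 13.6, 13.41, 12.61, 12.61, 11.78, 11.59, 11, 10.94, 10.91
The 2 values of 12.61 occupy positions 3–4 → each gets rank 3.
Ranks ≤ 3: {1, 2, 3, 3} → 4 values.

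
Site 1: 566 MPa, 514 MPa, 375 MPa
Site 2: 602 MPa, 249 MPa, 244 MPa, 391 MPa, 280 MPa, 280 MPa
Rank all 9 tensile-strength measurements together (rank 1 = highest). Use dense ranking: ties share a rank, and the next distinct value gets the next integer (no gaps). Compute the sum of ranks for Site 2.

Sorted (descending): 602, 566, 514, 391, 375, 280, 280, 249, 244
The 2 values of 280 share dense rank 6.
Remaining distinct values take the next consecutive integers.
Site 2 values → pooled ranks: 602→1, 249→7, 244→8, 391→4, 280→6, 280→6
Rank sum = 1 + 7 + 8 + 4 + 6 + 6 = 32

32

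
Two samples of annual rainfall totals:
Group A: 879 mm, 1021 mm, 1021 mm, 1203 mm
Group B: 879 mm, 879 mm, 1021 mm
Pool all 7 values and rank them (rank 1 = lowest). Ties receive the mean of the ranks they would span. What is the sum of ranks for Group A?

Sorted (ascending): 879, 879, 879, 1021, 1021, 1021, 1203
The 3 values of 879 occupy positions 1–3 → average rank 2.
The 3 values of 1021 occupy positions 4–6 → average rank 5.
Group A values → pooled ranks: 879→2, 1021→5, 1021→5, 1203→7
Rank sum = 2 + 5 + 5 + 7 = 19

19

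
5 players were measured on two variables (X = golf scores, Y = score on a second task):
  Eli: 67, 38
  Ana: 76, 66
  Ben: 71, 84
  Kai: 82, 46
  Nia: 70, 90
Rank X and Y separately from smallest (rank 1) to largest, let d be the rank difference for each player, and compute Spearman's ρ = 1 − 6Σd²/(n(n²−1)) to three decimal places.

0.000

Ranks of variable 1: 1, 4, 3, 5, 2
Ranks of variable 2: 1, 3, 4, 2, 5
d = r₁ − r₂: 0, 1, -1, 3, -3
d²: 0, 1, 1, 9, 9; Σd² = 20
ρ = 1 − 6·20/(5·24) = 1 − 120/120 = 0.000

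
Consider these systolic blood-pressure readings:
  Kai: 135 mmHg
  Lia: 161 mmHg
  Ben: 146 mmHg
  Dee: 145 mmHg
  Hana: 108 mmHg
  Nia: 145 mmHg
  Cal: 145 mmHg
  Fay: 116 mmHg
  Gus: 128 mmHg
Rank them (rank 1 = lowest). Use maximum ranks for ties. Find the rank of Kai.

4

Sorted (ascending): 108, 116, 128, 135, 145, 145, 145, 146, 161
The 3 values of 145 occupy positions 5–7 → each gets rank 7.
Kai has value 135 mmHg → rank 4.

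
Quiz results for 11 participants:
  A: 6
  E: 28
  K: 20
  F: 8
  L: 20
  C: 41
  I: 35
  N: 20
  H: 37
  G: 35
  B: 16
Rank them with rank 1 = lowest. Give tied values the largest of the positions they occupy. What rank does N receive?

6

Sorted (ascending): 6, 8, 16, 20, 20, 20, 28, 35, 35, 37, 41
The 3 values of 20 occupy positions 4–6 → each gets rank 6.
The 2 values of 35 occupy positions 8–9 → each gets rank 9.
N has value 20 → rank 6.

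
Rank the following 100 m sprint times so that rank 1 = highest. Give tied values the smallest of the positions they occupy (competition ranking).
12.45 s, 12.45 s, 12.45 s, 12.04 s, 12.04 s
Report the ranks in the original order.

1, 1, 1, 4, 4

Sorted (descending): 12.45, 12.45, 12.45, 12.04, 12.04
The 3 values of 12.45 occupy positions 1–3 → each gets rank 1.
The 2 values of 12.04 occupy positions 4–5 → each gets rank 4.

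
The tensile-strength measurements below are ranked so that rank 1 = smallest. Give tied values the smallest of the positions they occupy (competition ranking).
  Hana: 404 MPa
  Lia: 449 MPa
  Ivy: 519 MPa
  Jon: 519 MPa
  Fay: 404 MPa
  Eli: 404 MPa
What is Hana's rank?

Sorted (ascending): 404, 404, 404, 449, 519, 519
The 3 values of 404 occupy positions 1–3 → each gets rank 1.
The 2 values of 519 occupy positions 5–6 → each gets rank 5.
Hana has value 404 MPa → rank 1.

1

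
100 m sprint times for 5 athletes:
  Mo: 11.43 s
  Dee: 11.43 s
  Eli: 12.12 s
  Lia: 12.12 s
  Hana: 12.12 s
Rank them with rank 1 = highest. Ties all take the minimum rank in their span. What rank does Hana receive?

Sorted (descending): 12.12, 12.12, 12.12, 11.43, 11.43
The 3 values of 12.12 occupy positions 1–3 → each gets rank 1.
The 2 values of 11.43 occupy positions 4–5 → each gets rank 4.
Hana has value 12.12 s → rank 1.

1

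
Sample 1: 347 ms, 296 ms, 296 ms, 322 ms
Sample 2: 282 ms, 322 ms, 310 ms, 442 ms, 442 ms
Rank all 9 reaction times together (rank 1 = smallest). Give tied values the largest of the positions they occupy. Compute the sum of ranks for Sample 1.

Sorted (ascending): 282, 296, 296, 310, 322, 322, 347, 442, 442
The 2 values of 296 occupy positions 2–3 → each gets rank 3.
The 2 values of 322 occupy positions 5–6 → each gets rank 6.
The 2 values of 442 occupy positions 8–9 → each gets rank 9.
Sample 1 values → pooled ranks: 347→7, 296→3, 296→3, 322→6
Rank sum = 7 + 3 + 3 + 6 = 19

19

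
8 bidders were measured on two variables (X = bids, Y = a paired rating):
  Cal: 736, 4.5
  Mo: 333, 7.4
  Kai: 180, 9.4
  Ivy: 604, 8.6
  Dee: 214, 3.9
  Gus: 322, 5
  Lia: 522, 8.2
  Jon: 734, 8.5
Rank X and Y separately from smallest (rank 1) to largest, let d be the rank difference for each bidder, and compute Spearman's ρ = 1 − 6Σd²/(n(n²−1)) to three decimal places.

Ranks of variable 1: 8, 4, 1, 6, 2, 3, 5, 7
Ranks of variable 2: 2, 4, 8, 7, 1, 3, 5, 6
d = r₁ − r₂: 6, 0, -7, -1, 1, 0, 0, 1
d²: 36, 0, 49, 1, 1, 0, 0, 1; Σd² = 88
ρ = 1 − 6·88/(8·63) = 1 − 528/504 = -0.048

-0.048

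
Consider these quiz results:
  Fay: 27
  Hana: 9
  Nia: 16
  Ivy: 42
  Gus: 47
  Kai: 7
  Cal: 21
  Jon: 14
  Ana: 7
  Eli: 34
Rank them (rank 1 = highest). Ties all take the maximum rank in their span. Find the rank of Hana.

8

Sorted (descending): 47, 42, 34, 27, 21, 16, 14, 9, 7, 7
The 2 values of 7 occupy positions 9–10 → each gets rank 10.
Hana has value 9 → rank 8.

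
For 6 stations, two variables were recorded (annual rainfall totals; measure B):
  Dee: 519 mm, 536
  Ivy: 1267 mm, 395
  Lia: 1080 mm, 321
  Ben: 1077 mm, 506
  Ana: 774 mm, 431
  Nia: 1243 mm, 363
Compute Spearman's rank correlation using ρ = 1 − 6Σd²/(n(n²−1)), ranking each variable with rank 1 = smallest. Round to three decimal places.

Ranks of variable 1: 1, 6, 4, 3, 2, 5
Ranks of variable 2: 6, 3, 1, 5, 4, 2
d = r₁ − r₂: -5, 3, 3, -2, -2, 3
d²: 25, 9, 9, 4, 4, 9; Σd² = 60
ρ = 1 − 6·60/(6·35) = 1 − 360/210 = -0.714

-0.714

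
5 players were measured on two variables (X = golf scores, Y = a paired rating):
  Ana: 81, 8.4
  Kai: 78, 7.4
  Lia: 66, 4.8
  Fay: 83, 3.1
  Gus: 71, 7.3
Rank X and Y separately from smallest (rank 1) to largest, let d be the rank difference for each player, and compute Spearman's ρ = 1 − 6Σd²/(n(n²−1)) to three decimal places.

0.000

Ranks of variable 1: 4, 3, 1, 5, 2
Ranks of variable 2: 5, 4, 2, 1, 3
d = r₁ − r₂: -1, -1, -1, 4, -1
d²: 1, 1, 1, 16, 1; Σd² = 20
ρ = 1 − 6·20/(5·24) = 1 − 120/120 = 0.000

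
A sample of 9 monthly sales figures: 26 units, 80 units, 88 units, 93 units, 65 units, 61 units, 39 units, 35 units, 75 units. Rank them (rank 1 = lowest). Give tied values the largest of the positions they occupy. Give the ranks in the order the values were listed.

Sorted (ascending): 26, 35, 39, 61, 65, 75, 80, 88, 93
No ties — each value takes its position as its rank.

1, 7, 8, 9, 5, 4, 3, 2, 6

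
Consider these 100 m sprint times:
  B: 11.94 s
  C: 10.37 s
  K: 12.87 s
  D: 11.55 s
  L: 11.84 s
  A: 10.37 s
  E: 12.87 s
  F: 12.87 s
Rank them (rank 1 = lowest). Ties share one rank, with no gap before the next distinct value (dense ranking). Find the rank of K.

Sorted (ascending): 10.37, 10.37, 11.55, 11.84, 11.94, 12.87, 12.87, 12.87
The 2 values of 10.37 share dense rank 1.
The 3 values of 12.87 share dense rank 5.
Remaining distinct values take the next consecutive integers.
K has value 12.87 s → rank 5.

5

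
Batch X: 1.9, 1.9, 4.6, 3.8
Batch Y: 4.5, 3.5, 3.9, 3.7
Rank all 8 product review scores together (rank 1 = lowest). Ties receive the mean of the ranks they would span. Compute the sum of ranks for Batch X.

Sorted (ascending): 1.9, 1.9, 3.5, 3.7, 3.8, 3.9, 4.5, 4.6
The 2 values of 1.9 occupy positions 1–2 → average rank (1+2)/2 = 1.5.
Batch X values → pooled ranks: 1.9→1.5, 1.9→1.5, 4.6→8, 3.8→5
Rank sum = 1.5 + 1.5 + 8 + 5 = 16

16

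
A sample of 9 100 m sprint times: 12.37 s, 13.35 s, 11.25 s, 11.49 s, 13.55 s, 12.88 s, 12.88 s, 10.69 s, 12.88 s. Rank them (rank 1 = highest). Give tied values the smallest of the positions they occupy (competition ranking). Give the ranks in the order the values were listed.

Sorted (descending): 13.55, 13.35, 12.88, 12.88, 12.88, 12.37, 11.49, 11.25, 10.69
The 3 values of 12.88 occupy positions 3–5 → each gets rank 3.

6, 2, 8, 7, 1, 3, 3, 9, 3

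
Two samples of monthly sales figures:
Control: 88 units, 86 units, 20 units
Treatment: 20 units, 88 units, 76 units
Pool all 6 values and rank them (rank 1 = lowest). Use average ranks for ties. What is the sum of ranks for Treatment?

10

Sorted (ascending): 20, 20, 76, 86, 88, 88
The 2 values of 20 occupy positions 1–2 → average rank (1+2)/2 = 1.5.
The 2 values of 88 occupy positions 5–6 → average rank (5+6)/2 = 5.5.
Treatment values → pooled ranks: 20→1.5, 88→5.5, 76→3
Rank sum = 1.5 + 5.5 + 3 = 10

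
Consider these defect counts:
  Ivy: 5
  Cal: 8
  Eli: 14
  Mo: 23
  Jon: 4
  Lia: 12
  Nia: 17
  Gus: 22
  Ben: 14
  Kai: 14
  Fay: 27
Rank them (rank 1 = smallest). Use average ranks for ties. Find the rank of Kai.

Sorted (ascending): 4, 5, 8, 12, 14, 14, 14, 17, 22, 23, 27
The 3 values of 14 occupy positions 5–7 → average rank 6.
Kai has value 14 → rank 6.

6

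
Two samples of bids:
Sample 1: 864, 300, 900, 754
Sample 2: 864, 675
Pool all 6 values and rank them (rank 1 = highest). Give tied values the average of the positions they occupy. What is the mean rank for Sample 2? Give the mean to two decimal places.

3.75

Sorted (descending): 900, 864, 864, 754, 675, 300
The 2 values of 864 occupy positions 2–3 → average rank (2+3)/2 = 2.5.
Sample 2 values → pooled ranks: 864→2.5, 675→5
Mean rank = (2.5 + 5) / 2 = 3.75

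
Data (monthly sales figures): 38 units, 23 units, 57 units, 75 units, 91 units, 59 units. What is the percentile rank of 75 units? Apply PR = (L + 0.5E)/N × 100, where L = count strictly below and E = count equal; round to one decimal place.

N = 6.
Strictly below 75: 4. Equal to 75: 1.
PR = (4 + 0.5·1)/6 × 100 = 75.0

75.0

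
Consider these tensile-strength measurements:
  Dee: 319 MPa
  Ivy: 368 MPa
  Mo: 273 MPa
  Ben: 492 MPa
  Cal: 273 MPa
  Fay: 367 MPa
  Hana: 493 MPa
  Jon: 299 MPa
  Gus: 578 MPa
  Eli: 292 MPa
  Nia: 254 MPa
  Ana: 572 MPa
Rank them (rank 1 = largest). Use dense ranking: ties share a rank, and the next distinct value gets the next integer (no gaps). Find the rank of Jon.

8

Sorted (descending): 578, 572, 493, 492, 368, 367, 319, 299, 292, 273, 273, 254
The 2 values of 273 share dense rank 10.
Remaining distinct values take the next consecutive integers.
Jon has value 299 MPa → rank 8.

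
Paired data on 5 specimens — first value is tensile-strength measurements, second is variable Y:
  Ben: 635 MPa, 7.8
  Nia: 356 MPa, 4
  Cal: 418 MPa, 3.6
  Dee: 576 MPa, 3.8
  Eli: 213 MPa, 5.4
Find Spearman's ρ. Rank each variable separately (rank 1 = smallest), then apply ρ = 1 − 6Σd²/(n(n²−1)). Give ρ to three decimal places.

0.100

Ranks of variable 1: 5, 2, 3, 4, 1
Ranks of variable 2: 5, 3, 1, 2, 4
d = r₁ − r₂: 0, -1, 2, 2, -3
d²: 0, 1, 4, 4, 9; Σd² = 18
ρ = 1 − 6·18/(5·24) = 1 − 108/120 = 0.100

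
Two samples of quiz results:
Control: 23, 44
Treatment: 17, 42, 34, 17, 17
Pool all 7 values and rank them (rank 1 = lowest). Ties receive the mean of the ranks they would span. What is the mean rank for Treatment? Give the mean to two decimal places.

Sorted (ascending): 17, 17, 17, 23, 34, 42, 44
The 3 values of 17 occupy positions 1–3 → average rank 2.
Treatment values → pooled ranks: 17→2, 42→6, 34→5, 17→2, 17→2
Mean rank = (2 + 6 + 5 + 2 + 2) / 5 = 3.40

3.40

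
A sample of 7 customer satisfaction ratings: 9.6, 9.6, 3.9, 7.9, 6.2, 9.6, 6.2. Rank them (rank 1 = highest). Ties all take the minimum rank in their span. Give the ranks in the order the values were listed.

Sorted (descending): 9.6, 9.6, 9.6, 7.9, 6.2, 6.2, 3.9
The 3 values of 9.6 occupy positions 1–3 → each gets rank 1.
The 2 values of 6.2 occupy positions 5–6 → each gets rank 5.

1, 1, 7, 4, 5, 1, 5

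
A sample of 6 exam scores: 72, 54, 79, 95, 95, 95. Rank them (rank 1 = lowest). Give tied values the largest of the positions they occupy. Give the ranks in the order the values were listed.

2, 1, 3, 6, 6, 6

Sorted (ascending): 54, 72, 79, 95, 95, 95
The 3 values of 95 occupy positions 4–6 → each gets rank 6.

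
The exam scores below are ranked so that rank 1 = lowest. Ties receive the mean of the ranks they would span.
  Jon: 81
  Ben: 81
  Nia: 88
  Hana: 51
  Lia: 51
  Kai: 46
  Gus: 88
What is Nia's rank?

6.5

Sorted (ascending): 46, 51, 51, 81, 81, 88, 88
The 2 values of 51 occupy positions 2–3 → average rank (2+3)/2 = 2.5.
The 2 values of 81 occupy positions 4–5 → average rank (4+5)/2 = 4.5.
The 2 values of 88 occupy positions 6–7 → average rank (6+7)/2 = 6.5.
Nia has value 88 → rank 6.5.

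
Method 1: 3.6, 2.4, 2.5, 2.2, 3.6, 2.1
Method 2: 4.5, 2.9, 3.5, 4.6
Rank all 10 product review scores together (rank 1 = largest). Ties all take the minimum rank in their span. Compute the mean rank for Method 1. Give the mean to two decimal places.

6.67

Sorted (descending): 4.6, 4.5, 3.6, 3.6, 3.5, 2.9, 2.5, 2.4, 2.2, 2.1
The 2 values of 3.6 occupy positions 3–4 → each gets rank 3.
Method 1 values → pooled ranks: 3.6→3, 2.4→8, 2.5→7, 2.2→9, 3.6→3, 2.1→10
Mean rank = (3 + 8 + 7 + 9 + 3 + 10) / 6 = 6.67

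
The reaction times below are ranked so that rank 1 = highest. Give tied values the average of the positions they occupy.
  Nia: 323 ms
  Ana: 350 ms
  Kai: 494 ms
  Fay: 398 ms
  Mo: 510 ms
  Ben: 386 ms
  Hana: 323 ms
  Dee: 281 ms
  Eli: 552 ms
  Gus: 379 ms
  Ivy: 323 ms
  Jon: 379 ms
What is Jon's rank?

6.5

Sorted (descending): 552, 510, 494, 398, 386, 379, 379, 350, 323, 323, 323, 281
The 2 values of 379 occupy positions 6–7 → average rank (6+7)/2 = 6.5.
The 3 values of 323 occupy positions 9–11 → average rank 10.
Jon has value 379 ms → rank 6.5.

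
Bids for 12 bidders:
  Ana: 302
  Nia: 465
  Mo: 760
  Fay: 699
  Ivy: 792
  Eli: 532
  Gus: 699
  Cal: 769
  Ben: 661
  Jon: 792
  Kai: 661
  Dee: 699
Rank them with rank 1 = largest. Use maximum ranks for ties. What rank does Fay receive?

7

Sorted (descending): 792, 792, 769, 760, 699, 699, 699, 661, 661, 532, 465, 302
The 2 values of 792 occupy positions 1–2 → each gets rank 2.
The 3 values of 699 occupy positions 5–7 → each gets rank 7.
The 2 values of 661 occupy positions 8–9 → each gets rank 9.
Fay has value 699 → rank 7.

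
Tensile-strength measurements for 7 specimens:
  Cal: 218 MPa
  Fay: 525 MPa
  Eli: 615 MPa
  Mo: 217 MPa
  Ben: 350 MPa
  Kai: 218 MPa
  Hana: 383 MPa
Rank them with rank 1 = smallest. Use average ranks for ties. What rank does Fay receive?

Sorted (ascending): 217, 218, 218, 350, 383, 525, 615
The 2 values of 218 occupy positions 2–3 → average rank (2+3)/2 = 2.5.
Fay has value 525 MPa → rank 6.

6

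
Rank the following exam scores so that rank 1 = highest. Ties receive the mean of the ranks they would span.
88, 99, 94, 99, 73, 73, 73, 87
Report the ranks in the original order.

4, 1.5, 3, 1.5, 7, 7, 7, 5

Sorted (descending): 99, 99, 94, 88, 87, 73, 73, 73
The 2 values of 99 occupy positions 1–2 → average rank (1+2)/2 = 1.5.
The 3 values of 73 occupy positions 6–8 → average rank 7.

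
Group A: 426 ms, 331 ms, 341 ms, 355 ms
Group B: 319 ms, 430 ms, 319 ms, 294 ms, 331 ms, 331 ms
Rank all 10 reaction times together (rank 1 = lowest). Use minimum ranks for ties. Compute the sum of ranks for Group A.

28

Sorted (ascending): 294, 319, 319, 331, 331, 331, 341, 355, 426, 430
The 2 values of 319 occupy positions 2–3 → each gets rank 2.
The 3 values of 331 occupy positions 4–6 → each gets rank 4.
Group A values → pooled ranks: 426→9, 331→4, 341→7, 355→8
Rank sum = 9 + 4 + 7 + 8 = 28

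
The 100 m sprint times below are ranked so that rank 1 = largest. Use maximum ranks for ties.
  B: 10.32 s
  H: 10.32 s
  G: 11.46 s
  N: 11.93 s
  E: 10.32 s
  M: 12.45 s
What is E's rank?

6

Sorted (descending): 12.45, 11.93, 11.46, 10.32, 10.32, 10.32
The 3 values of 10.32 occupy positions 4–6 → each gets rank 6.
E has value 10.32 s → rank 6.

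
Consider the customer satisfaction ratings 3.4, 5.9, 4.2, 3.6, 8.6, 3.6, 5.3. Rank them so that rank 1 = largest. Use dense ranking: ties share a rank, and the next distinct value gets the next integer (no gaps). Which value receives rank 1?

Sorted (descending): 8.6, 5.9, 5.3, 4.2, 3.6, 3.6, 3.4
The 2 values of 3.6 share dense rank 5.
Remaining distinct values take the next consecutive integers.
Rank 1 → value 8.6.

8.6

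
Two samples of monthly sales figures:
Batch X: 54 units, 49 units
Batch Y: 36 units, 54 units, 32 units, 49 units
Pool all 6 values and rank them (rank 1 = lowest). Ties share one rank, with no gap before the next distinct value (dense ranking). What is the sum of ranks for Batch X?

Sorted (ascending): 32, 36, 49, 49, 54, 54
The 2 values of 49 share dense rank 3.
The 2 values of 54 share dense rank 4.
Remaining distinct values take the next consecutive integers.
Batch X values → pooled ranks: 54→4, 49→3
Rank sum = 4 + 3 = 7

7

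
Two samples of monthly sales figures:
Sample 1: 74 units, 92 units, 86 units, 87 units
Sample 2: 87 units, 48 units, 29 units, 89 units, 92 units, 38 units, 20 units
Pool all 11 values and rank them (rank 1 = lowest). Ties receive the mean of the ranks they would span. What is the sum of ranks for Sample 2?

37

Sorted (ascending): 20, 29, 38, 48, 74, 86, 87, 87, 89, 92, 92
The 2 values of 87 occupy positions 7–8 → average rank (7+8)/2 = 7.5.
The 2 values of 92 occupy positions 10–11 → average rank (10+11)/2 = 10.5.
Sample 2 values → pooled ranks: 87→7.5, 48→4, 29→2, 89→9, 92→10.5, 38→3, 20→1
Rank sum = 7.5 + 4 + 2 + 9 + 10.5 + 3 + 1 = 37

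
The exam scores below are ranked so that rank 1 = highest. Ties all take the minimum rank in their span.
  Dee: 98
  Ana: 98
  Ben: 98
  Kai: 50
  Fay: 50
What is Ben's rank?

Sorted (descending): 98, 98, 98, 50, 50
The 3 values of 98 occupy positions 1–3 → each gets rank 1.
The 2 values of 50 occupy positions 4–5 → each gets rank 4.
Ben has value 98 → rank 1.

1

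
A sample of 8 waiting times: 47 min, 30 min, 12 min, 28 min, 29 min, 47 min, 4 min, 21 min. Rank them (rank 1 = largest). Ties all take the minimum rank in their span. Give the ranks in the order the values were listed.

1, 3, 7, 5, 4, 1, 8, 6

Sorted (descending): 47, 47, 30, 29, 28, 21, 12, 4
The 2 values of 47 occupy positions 1–2 → each gets rank 1.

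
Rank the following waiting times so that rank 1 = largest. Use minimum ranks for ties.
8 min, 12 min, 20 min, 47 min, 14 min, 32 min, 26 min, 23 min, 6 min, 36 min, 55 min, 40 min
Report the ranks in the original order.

Sorted (descending): 55, 47, 40, 36, 32, 26, 23, 20, 14, 12, 8, 6
No ties — each value takes its position as its rank.

11, 10, 8, 2, 9, 5, 6, 7, 12, 4, 1, 3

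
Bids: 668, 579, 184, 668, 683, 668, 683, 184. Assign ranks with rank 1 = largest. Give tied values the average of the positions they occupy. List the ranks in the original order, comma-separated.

4, 6, 7.5, 4, 1.5, 4, 1.5, 7.5

Sorted (descending): 683, 683, 668, 668, 668, 579, 184, 184
The 2 values of 683 occupy positions 1–2 → average rank (1+2)/2 = 1.5.
The 3 values of 668 occupy positions 3–5 → average rank 4.
The 2 values of 184 occupy positions 7–8 → average rank (7+8)/2 = 7.5.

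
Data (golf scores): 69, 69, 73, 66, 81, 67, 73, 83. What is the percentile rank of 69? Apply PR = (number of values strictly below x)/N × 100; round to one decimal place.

25.0

N = 8.
Strictly below 69: 2. Equal to 69: 2.
PR = 2/8 × 100 = 25.0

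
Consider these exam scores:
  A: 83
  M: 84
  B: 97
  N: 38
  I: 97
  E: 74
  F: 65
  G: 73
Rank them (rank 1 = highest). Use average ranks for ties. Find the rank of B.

1.5

Sorted (descending): 97, 97, 84, 83, 74, 73, 65, 38
The 2 values of 97 occupy positions 1–2 → average rank (1+2)/2 = 1.5.
B has value 97 → rank 1.5.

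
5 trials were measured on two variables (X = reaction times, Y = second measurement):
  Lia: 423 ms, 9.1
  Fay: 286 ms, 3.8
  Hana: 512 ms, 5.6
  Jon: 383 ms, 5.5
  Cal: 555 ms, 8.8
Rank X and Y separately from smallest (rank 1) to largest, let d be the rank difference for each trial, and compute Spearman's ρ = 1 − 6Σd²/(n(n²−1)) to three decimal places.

0.700

Ranks of variable 1: 3, 1, 4, 2, 5
Ranks of variable 2: 5, 1, 3, 2, 4
d = r₁ − r₂: -2, 0, 1, 0, 1
d²: 4, 0, 1, 0, 1; Σd² = 6
ρ = 1 − 6·6/(5·24) = 1 − 36/120 = 0.700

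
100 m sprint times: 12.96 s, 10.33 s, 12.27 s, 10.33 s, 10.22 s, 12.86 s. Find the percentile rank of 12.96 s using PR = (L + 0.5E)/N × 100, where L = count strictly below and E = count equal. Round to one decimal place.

N = 6.
Strictly below 12.96: 5. Equal to 12.96: 1.
PR = (5 + 0.5·1)/6 × 100 = 91.7

91.7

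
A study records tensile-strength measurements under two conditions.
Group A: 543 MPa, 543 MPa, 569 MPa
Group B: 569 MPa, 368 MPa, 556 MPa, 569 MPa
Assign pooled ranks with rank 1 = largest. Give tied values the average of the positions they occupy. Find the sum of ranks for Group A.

Sorted (descending): 569, 569, 569, 556, 543, 543, 368
The 3 values of 569 occupy positions 1–3 → average rank 2.
The 2 values of 543 occupy positions 5–6 → average rank (5+6)/2 = 5.5.
Group A values → pooled ranks: 543→5.5, 543→5.5, 569→2
Rank sum = 5.5 + 5.5 + 2 = 13

13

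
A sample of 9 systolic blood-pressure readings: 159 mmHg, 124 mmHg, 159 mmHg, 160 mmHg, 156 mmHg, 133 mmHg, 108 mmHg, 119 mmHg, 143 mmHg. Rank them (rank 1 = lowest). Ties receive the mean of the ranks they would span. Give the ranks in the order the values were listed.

Sorted (ascending): 108, 119, 124, 133, 143, 156, 159, 159, 160
The 2 values of 159 occupy positions 7–8 → average rank (7+8)/2 = 7.5.

7.5, 3, 7.5, 9, 6, 4, 1, 2, 5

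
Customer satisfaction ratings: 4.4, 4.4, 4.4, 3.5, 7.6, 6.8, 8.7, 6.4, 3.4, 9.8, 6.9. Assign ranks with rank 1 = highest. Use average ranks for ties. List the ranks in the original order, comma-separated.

8, 8, 8, 10, 3, 5, 2, 6, 11, 1, 4

Sorted (descending): 9.8, 8.7, 7.6, 6.9, 6.8, 6.4, 4.4, 4.4, 4.4, 3.5, 3.4
The 3 values of 4.4 occupy positions 7–9 → average rank 8.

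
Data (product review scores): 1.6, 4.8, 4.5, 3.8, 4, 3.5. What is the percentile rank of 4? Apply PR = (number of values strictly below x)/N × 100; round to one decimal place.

N = 6.
Strictly below 4: 3. Equal to 4: 1.
PR = 3/6 × 100 = 50.0

50.0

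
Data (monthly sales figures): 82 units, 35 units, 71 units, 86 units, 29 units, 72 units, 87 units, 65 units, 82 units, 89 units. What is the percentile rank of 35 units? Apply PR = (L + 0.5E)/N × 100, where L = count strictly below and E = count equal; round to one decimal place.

N = 10.
Strictly below 35: 1. Equal to 35: 1.
PR = (1 + 0.5·1)/10 × 100 = 15.0

15.0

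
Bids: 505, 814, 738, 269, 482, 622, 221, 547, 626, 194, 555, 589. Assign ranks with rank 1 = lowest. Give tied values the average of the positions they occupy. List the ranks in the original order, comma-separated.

5, 12, 11, 3, 4, 9, 2, 6, 10, 1, 7, 8

Sorted (ascending): 194, 221, 269, 482, 505, 547, 555, 589, 622, 626, 738, 814
No ties — each value takes its position as its rank.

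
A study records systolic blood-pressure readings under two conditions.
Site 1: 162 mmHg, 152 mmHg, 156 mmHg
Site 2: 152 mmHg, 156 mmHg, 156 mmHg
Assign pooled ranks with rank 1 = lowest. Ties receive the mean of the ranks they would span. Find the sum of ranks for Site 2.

9.5

Sorted (ascending): 152, 152, 156, 156, 156, 162
The 2 values of 152 occupy positions 1–2 → average rank (1+2)/2 = 1.5.
The 3 values of 156 occupy positions 3–5 → average rank 4.
Site 2 values → pooled ranks: 152→1.5, 156→4, 156→4
Rank sum = 1.5 + 4 + 4 = 9.5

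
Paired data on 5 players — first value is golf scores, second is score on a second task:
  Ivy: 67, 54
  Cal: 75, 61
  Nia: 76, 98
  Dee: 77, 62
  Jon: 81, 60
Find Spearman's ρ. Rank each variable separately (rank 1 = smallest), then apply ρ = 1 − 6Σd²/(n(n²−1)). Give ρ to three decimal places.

0.300

Ranks of variable 1: 1, 2, 3, 4, 5
Ranks of variable 2: 1, 3, 5, 4, 2
d = r₁ − r₂: 0, -1, -2, 0, 3
d²: 0, 1, 4, 0, 9; Σd² = 14
ρ = 1 − 6·14/(5·24) = 1 − 84/120 = 0.300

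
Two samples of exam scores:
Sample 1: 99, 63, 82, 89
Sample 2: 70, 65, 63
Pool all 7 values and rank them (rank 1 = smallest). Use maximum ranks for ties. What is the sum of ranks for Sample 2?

Sorted (ascending): 63, 63, 65, 70, 82, 89, 99
The 2 values of 63 occupy positions 1–2 → each gets rank 2.
Sample 2 values → pooled ranks: 70→4, 65→3, 63→2
Rank sum = 4 + 3 + 2 = 9

9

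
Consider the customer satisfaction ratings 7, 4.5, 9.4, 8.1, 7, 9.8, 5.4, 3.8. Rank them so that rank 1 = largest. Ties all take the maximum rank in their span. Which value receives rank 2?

9.4

Sorted (descending): 9.8, 9.4, 8.1, 7, 7, 5.4, 4.5, 3.8
The 2 values of 7 occupy positions 4–5 → each gets rank 5.
Rank 2 → value 9.4.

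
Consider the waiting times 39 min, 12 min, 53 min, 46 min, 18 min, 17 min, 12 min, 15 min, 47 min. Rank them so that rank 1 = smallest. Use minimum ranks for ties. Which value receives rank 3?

15

Sorted (ascending): 12, 12, 15, 17, 18, 39, 46, 47, 53
The 2 values of 12 occupy positions 1–2 → each gets rank 1.
Rank 3 → value 15.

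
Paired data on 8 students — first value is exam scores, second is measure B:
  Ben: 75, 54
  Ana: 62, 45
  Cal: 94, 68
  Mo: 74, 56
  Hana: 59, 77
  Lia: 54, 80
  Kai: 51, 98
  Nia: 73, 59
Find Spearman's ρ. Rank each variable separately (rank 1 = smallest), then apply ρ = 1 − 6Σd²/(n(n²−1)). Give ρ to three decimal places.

-0.619

Ranks of variable 1: 7, 4, 8, 6, 3, 2, 1, 5
Ranks of variable 2: 2, 1, 5, 3, 6, 7, 8, 4
d = r₁ − r₂: 5, 3, 3, 3, -3, -5, -7, 1
d²: 25, 9, 9, 9, 9, 25, 49, 1; Σd² = 136
ρ = 1 − 6·136/(8·63) = 1 − 816/504 = -0.619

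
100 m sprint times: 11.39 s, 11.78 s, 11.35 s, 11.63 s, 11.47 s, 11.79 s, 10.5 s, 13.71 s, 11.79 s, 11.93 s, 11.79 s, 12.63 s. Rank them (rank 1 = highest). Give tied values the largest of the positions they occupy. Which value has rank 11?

Sorted (descending): 13.71, 12.63, 11.93, 11.79, 11.79, 11.79, 11.78, 11.63, 11.47, 11.39, 11.35, 10.5
The 3 values of 11.79 occupy positions 4–6 → each gets rank 6.
Rank 11 → value 11.35.

11.35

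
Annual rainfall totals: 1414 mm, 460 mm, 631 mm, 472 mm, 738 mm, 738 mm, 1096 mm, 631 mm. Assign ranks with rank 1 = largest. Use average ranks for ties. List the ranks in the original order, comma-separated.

Sorted (descending): 1414, 1096, 738, 738, 631, 631, 472, 460
The 2 values of 738 occupy positions 3–4 → average rank (3+4)/2 = 3.5.
The 2 values of 631 occupy positions 5–6 → average rank (5+6)/2 = 5.5.

1, 8, 5.5, 7, 3.5, 3.5, 2, 5.5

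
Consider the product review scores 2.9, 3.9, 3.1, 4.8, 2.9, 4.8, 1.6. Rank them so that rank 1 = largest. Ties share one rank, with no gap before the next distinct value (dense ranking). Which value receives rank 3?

3.1

Sorted (descending): 4.8, 4.8, 3.9, 3.1, 2.9, 2.9, 1.6
The 2 values of 4.8 share dense rank 1.
The 2 values of 2.9 share dense rank 4.
Remaining distinct values take the next consecutive integers.
Rank 3 → value 3.1.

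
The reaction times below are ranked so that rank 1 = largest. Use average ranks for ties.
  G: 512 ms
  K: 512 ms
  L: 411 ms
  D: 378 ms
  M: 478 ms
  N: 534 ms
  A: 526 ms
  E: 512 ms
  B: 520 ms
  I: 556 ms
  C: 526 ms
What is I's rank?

1

Sorted (descending): 556, 534, 526, 526, 520, 512, 512, 512, 478, 411, 378
The 2 values of 526 occupy positions 3–4 → average rank (3+4)/2 = 3.5.
The 3 values of 512 occupy positions 6–8 → average rank 7.
I has value 556 ms → rank 1.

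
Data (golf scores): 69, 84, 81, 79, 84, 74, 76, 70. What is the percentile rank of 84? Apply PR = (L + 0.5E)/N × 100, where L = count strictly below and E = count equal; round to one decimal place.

N = 8.
Strictly below 84: 6. Equal to 84: 2.
PR = (6 + 0.5·2)/8 × 100 = 87.5

87.5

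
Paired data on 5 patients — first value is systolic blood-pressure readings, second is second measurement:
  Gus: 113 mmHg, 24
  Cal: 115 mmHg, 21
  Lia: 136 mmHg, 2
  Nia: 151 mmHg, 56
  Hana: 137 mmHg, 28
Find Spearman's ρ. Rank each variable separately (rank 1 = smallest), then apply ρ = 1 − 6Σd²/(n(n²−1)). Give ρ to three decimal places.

0.600

Ranks of variable 1: 1, 2, 3, 5, 4
Ranks of variable 2: 3, 2, 1, 5, 4
d = r₁ − r₂: -2, 0, 2, 0, 0
d²: 4, 0, 4, 0, 0; Σd² = 8
ρ = 1 − 6·8/(5·24) = 1 − 48/120 = 0.600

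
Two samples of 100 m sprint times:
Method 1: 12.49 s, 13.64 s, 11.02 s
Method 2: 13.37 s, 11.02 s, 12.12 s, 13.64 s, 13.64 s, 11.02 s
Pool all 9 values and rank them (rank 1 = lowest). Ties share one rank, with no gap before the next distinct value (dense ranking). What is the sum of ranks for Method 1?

9

Sorted (ascending): 11.02, 11.02, 11.02, 12.12, 12.49, 13.37, 13.64, 13.64, 13.64
The 3 values of 11.02 share dense rank 1.
The 3 values of 13.64 share dense rank 5.
Remaining distinct values take the next consecutive integers.
Method 1 values → pooled ranks: 12.49→3, 13.64→5, 11.02→1
Rank sum = 3 + 5 + 1 = 9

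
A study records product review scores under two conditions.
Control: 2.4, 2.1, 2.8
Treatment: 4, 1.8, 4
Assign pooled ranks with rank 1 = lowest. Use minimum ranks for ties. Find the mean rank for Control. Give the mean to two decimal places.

3.00

Sorted (ascending): 1.8, 2.1, 2.4, 2.8, 4, 4
The 2 values of 4 occupy positions 5–6 → each gets rank 5.
Control values → pooled ranks: 2.4→3, 2.1→2, 2.8→4
Mean rank = (3 + 2 + 4) / 3 = 3.00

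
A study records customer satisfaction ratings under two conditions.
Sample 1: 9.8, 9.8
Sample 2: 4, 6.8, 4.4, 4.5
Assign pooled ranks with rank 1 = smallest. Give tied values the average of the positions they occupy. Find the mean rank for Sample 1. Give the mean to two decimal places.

Sorted (ascending): 4, 4.4, 4.5, 6.8, 9.8, 9.8
The 2 values of 9.8 occupy positions 5–6 → average rank (5+6)/2 = 5.5.
Sample 1 values → pooled ranks: 9.8→5.5, 9.8→5.5
Mean rank = (5.5 + 5.5) / 2 = 5.50

5.50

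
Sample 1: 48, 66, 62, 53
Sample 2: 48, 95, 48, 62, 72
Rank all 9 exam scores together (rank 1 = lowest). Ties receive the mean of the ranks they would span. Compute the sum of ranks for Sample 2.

26.5

Sorted (ascending): 48, 48, 48, 53, 62, 62, 66, 72, 95
The 3 values of 48 occupy positions 1–3 → average rank 2.
The 2 values of 62 occupy positions 5–6 → average rank (5+6)/2 = 5.5.
Sample 2 values → pooled ranks: 48→2, 95→9, 48→2, 62→5.5, 72→8
Rank sum = 2 + 9 + 2 + 5.5 + 8 = 26.5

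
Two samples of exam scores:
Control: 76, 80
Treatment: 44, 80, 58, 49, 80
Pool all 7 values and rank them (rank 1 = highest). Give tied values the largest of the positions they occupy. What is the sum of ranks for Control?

7

Sorted (descending): 80, 80, 80, 76, 58, 49, 44
The 3 values of 80 occupy positions 1–3 → each gets rank 3.
Control values → pooled ranks: 76→4, 80→3
Rank sum = 4 + 3 = 7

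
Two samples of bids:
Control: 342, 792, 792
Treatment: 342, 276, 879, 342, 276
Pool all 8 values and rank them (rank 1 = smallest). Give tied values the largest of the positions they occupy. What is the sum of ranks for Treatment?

22

Sorted (ascending): 276, 276, 342, 342, 342, 792, 792, 879
The 2 values of 276 occupy positions 1–2 → each gets rank 2.
The 3 values of 342 occupy positions 3–5 → each gets rank 5.
The 2 values of 792 occupy positions 6–7 → each gets rank 7.
Treatment values → pooled ranks: 342→5, 276→2, 879→8, 342→5, 276→2
Rank sum = 5 + 2 + 8 + 5 + 2 = 22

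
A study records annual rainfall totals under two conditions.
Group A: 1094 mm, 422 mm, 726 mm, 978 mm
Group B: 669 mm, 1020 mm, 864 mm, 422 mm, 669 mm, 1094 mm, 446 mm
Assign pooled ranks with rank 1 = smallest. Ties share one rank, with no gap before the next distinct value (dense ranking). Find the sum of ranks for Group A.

19

Sorted (ascending): 422, 422, 446, 669, 669, 726, 864, 978, 1020, 1094, 1094
The 2 values of 422 share dense rank 1.
The 2 values of 669 share dense rank 3.
The 2 values of 1094 share dense rank 8.
Remaining distinct values take the next consecutive integers.
Group A values → pooled ranks: 1094→8, 422→1, 726→4, 978→6
Rank sum = 8 + 1 + 4 + 6 = 19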